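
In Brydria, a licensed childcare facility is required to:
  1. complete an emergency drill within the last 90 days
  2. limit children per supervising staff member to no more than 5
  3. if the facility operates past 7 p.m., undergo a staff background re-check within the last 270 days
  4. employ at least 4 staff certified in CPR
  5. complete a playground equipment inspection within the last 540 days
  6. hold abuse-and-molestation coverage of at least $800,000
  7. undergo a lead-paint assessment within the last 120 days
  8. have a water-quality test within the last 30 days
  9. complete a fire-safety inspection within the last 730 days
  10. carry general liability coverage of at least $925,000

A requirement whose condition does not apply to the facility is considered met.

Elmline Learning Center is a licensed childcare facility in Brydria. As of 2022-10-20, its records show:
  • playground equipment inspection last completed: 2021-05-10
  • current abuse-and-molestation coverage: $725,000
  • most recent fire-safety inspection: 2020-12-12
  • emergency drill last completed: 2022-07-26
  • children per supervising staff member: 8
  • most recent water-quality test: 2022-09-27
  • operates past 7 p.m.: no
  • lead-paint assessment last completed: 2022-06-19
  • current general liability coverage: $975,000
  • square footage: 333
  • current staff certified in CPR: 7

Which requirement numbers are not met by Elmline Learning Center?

1. emergency drill 86 days ago vs limit 90 → met
2. children per supervising staff member 8 > 5 → not met
3. condition 'operates past 7 p.m.' does not hold → requirement n/a → met
4. staff certified in CPR 7 ≥ 4 → met
5. playground equipment inspection 528 days ago vs limit 540 → met
6. abuse-and-molestation coverage $725,000 < $800,000 → not met
7. lead-paint assessment 123 days ago vs limit 120 → not met
8. water-quality test 23 days ago vs limit 30 → met
9. fire-safety inspection 677 days ago vs limit 730 → met
10. general liability coverage $975,000 ≥ $925,000 → met
Not met: 2, 6, 7

2, 6, 7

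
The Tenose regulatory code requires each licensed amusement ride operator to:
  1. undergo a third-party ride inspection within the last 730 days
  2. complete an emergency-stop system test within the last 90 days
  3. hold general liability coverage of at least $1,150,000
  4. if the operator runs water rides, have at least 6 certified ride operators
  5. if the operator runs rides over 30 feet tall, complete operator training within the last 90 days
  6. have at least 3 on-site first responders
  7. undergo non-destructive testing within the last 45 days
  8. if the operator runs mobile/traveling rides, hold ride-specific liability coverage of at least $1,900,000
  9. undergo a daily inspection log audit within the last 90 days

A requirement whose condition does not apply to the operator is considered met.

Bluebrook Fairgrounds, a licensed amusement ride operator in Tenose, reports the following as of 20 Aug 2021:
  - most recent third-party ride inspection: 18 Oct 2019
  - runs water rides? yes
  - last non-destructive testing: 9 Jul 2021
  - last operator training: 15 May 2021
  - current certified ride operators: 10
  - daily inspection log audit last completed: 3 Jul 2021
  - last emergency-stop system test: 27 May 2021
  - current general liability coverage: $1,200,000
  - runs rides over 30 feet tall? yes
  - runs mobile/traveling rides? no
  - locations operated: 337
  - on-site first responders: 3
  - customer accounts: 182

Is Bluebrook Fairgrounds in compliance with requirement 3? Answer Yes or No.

Yes

3. general liability coverage $1,200,000 ≥ $1,150,000 → met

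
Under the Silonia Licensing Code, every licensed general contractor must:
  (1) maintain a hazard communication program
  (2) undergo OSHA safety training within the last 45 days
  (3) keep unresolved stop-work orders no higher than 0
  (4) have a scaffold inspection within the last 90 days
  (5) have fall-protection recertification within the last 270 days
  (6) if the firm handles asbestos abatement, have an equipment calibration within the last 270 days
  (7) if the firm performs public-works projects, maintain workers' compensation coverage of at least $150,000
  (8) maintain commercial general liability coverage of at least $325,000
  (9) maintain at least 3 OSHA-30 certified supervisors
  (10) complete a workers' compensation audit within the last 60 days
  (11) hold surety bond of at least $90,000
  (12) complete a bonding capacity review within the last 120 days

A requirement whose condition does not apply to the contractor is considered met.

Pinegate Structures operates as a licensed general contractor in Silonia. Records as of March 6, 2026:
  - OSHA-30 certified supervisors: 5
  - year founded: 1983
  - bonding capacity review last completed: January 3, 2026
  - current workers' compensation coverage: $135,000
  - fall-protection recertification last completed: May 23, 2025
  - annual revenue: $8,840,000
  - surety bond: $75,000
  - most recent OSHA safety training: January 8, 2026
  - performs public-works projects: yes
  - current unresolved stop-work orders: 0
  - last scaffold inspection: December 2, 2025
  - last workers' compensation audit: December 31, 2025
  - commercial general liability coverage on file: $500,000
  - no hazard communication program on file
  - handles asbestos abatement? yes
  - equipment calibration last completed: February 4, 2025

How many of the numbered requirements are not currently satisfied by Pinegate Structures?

1. hazard communication program absent → not met
2. OSHA safety training 57 days ago vs limit 45 → not met
3. unresolved stop-work orders 0 ≤ 0 → met
4. scaffold inspection 94 days ago vs limit 90 → not met
5. fall-protection recertification 287 days ago vs limit 270 → not met
6. condition 'handles asbestos abatement' holds; equipment calibration 395 days ago vs limit 270 → not met
7. condition 'performs public-works projects' holds; workers' compensation coverage $135,000 < $150,000 → not met
8. commercial general liability coverage $500,000 ≥ $325,000 → met
9. OSHA-30 certified supervisors 5 ≥ 3 → met
10. workers' compensation audit 65 days ago vs limit 60 → not met
11. surety bond $75,000 < $90,000 → not met
12. bonding capacity review 62 days ago vs limit 120 → met
Not met: 8 of 12

8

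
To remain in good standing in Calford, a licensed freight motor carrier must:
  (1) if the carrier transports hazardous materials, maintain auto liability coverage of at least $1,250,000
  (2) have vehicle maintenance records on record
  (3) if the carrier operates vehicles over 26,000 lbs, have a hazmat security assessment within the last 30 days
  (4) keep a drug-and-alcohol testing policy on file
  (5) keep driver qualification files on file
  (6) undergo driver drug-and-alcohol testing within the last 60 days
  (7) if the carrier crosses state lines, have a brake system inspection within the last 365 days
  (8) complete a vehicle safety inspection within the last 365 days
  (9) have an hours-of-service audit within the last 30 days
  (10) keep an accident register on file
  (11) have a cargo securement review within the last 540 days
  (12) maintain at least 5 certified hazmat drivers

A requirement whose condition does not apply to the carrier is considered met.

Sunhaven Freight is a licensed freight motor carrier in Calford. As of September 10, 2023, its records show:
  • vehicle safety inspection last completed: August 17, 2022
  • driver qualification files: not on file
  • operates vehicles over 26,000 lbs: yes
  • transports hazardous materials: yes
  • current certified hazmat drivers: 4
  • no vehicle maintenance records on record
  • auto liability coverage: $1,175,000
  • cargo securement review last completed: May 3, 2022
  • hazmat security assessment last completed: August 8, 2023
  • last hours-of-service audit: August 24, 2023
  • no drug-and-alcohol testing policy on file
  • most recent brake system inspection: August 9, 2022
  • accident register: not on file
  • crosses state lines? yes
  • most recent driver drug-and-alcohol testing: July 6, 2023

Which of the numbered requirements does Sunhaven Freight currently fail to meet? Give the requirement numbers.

1. condition 'transports hazardous materials' holds; auto liability coverage $1,175,000 < $1,250,000 → not met
2. vehicle maintenance records absent → not met
3. condition 'operates vehicles over 26,000 lbs' holds; hazmat security assessment 33 days ago vs limit 30 → not met
4. drug-and-alcohol testing policy absent → not met
5. driver qualification files absent → not met
6. driver drug-and-alcohol testing 66 days ago vs limit 60 → not met
7. condition 'crosses state lines' holds; brake system inspection 397 days ago vs limit 365 → not met
8. vehicle safety inspection 389 days ago vs limit 365 → not met
9. hours-of-service audit 17 days ago vs limit 30 → met
10. accident register absent → not met
11. cargo securement review 495 days ago vs limit 540 → met
12. certified hazmat drivers 4 < 5 → not met
Not met: 1, 2, 3, 4, 5, 6, 7, 8, 10, 12

1, 2, 3, 4, 5, 6, 7, 8, 10, 12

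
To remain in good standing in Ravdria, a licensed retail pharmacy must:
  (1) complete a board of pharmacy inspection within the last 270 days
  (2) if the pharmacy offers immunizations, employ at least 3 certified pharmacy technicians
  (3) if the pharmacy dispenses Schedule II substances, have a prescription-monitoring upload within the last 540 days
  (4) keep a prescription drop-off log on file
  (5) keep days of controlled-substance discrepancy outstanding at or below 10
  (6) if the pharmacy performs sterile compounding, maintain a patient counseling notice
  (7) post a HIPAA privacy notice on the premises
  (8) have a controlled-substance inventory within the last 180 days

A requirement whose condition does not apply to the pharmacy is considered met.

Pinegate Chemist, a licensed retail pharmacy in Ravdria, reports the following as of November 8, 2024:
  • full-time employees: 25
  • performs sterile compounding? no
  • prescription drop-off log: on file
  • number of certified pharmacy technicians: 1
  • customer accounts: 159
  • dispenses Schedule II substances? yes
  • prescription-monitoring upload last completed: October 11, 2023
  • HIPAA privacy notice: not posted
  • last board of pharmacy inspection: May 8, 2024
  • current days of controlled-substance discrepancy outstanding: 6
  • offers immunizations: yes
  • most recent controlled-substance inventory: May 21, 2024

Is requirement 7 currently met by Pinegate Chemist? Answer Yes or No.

No

7. HIPAA privacy notice absent → not met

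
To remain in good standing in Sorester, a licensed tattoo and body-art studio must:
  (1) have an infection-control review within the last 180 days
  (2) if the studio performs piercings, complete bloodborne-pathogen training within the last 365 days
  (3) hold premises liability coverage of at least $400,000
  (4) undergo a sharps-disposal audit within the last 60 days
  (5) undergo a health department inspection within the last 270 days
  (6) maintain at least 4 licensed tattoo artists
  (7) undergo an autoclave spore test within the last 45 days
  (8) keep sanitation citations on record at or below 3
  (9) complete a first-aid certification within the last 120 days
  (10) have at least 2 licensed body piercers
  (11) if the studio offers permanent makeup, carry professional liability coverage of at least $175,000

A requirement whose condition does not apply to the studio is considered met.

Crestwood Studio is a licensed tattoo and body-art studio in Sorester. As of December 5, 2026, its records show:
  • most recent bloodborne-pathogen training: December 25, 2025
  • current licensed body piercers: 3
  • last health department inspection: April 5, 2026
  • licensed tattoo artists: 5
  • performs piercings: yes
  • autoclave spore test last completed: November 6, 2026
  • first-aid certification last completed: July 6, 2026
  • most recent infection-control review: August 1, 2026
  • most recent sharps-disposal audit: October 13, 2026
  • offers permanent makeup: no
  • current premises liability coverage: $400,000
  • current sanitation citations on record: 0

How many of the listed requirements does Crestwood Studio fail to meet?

1

1. infection-control review 126 days ago vs limit 180 → met
2. condition 'performs piercings' holds; bloodborne-pathogen training 345 days ago vs limit 365 → met
3. premises liability coverage $400,000 ≥ $400,000 → met
4. sharps-disposal audit 53 days ago vs limit 60 → met
5. health department inspection 244 days ago vs limit 270 → met
6. licensed tattoo artists 5 ≥ 4 → met
7. autoclave spore test 29 days ago vs limit 45 → met
8. sanitation citations on record 0 ≤ 3 → met
9. first-aid certification 152 days ago vs limit 120 → not met
10. licensed body piercers 3 ≥ 2 → met
11. condition 'offers permanent makeup' does not hold → requirement n/a → met
Not met: 1 of 11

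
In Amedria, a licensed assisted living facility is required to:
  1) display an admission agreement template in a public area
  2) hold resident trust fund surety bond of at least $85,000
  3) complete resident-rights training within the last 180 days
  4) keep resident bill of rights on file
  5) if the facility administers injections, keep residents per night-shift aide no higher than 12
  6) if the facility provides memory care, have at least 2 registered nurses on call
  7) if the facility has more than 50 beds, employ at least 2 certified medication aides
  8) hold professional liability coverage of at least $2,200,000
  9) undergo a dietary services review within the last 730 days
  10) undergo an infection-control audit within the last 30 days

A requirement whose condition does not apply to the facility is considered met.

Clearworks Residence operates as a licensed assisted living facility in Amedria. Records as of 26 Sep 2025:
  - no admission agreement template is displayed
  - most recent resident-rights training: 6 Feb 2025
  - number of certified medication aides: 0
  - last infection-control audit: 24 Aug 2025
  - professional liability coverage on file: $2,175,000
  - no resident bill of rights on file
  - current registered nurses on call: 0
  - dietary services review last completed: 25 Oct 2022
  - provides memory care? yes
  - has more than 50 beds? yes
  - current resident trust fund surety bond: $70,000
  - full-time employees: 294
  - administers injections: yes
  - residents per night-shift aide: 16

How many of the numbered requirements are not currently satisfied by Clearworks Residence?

10

1. admission agreement template absent → not met
2. resident trust fund surety bond $70,000 < $85,000 → not met
3. resident-rights training 232 days ago vs limit 180 → not met
4. resident bill of rights absent → not met
5. condition 'administers injections' holds; residents per night-shift aide 16 > 12 → not met
6. condition 'provides memory care' holds; registered nurses on call 0 < 2 → not met
7. condition 'has more than 50 beds' holds; certified medication aides 0 < 2 → not met
8. professional liability coverage $2,175,000 < $2,200,000 → not met
9. dietary services review 1067 days ago vs limit 730 → not met
10. infection-control audit 33 days ago vs limit 30 → not met
Not met: 10 of 10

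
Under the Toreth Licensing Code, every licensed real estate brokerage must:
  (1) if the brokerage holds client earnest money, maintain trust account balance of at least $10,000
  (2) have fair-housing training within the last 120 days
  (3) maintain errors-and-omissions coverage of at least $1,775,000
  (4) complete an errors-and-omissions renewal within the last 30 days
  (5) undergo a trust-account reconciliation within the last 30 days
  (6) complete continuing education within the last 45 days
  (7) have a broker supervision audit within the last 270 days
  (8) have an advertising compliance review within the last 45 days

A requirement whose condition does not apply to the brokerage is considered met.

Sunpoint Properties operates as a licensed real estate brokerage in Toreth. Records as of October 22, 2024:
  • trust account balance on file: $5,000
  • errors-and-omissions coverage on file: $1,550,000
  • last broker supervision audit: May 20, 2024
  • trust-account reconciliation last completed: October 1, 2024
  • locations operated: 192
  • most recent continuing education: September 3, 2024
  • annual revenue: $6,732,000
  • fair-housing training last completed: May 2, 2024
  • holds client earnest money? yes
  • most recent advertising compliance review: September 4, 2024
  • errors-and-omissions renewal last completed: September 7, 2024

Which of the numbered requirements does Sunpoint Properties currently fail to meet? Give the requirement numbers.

1, 2, 3, 4, 6, 8

1. condition 'holds client earnest money' holds; trust account balance $5,000 < $10,000 → not met
2. fair-housing training 173 days ago vs limit 120 → not met
3. errors-and-omissions coverage $1,550,000 < $1,775,000 → not met
4. errors-and-omissions renewal 45 days ago vs limit 30 → not met
5. trust-account reconciliation 21 days ago vs limit 30 → met
6. continuing education 49 days ago vs limit 45 → not met
7. broker supervision audit 155 days ago vs limit 270 → met
8. advertising compliance review 48 days ago vs limit 45 → not met
Not met: 1, 2, 3, 4, 6, 8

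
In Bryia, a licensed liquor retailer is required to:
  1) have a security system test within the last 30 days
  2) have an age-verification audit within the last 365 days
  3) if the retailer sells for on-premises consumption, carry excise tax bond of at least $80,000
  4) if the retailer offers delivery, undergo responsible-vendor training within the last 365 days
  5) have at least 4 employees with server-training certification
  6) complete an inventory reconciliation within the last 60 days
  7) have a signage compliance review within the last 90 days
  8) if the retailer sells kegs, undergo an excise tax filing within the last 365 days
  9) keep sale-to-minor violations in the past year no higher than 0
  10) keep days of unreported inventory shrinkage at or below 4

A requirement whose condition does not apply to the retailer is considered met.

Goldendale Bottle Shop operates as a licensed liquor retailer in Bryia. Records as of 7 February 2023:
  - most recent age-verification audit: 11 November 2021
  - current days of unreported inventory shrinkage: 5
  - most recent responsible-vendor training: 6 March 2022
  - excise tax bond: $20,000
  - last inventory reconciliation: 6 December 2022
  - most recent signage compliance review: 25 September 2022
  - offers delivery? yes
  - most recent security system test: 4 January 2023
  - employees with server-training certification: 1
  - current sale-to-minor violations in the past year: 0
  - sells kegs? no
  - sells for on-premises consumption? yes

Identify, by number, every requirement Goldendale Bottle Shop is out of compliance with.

1, 2, 3, 5, 6, 7, 10

1. security system test 34 days ago vs limit 30 → not met
2. age-verification audit 453 days ago vs limit 365 → not met
3. condition 'sells for on-premises consumption' holds; excise tax bond $20,000 < $80,000 → not met
4. condition 'offers delivery' holds; responsible-vendor training 338 days ago vs limit 365 → met
5. employees with server-training certification 1 < 4 → not met
6. inventory reconciliation 63 days ago vs limit 60 → not met
7. signage compliance review 135 days ago vs limit 90 → not met
8. condition 'sells kegs' does not hold → requirement n/a → met
9. sale-to-minor violations in the past year 0 ≤ 0 → met
10. days of unreported inventory shrinkage 5 > 4 → not met
Not met: 1, 2, 3, 5, 6, 7, 10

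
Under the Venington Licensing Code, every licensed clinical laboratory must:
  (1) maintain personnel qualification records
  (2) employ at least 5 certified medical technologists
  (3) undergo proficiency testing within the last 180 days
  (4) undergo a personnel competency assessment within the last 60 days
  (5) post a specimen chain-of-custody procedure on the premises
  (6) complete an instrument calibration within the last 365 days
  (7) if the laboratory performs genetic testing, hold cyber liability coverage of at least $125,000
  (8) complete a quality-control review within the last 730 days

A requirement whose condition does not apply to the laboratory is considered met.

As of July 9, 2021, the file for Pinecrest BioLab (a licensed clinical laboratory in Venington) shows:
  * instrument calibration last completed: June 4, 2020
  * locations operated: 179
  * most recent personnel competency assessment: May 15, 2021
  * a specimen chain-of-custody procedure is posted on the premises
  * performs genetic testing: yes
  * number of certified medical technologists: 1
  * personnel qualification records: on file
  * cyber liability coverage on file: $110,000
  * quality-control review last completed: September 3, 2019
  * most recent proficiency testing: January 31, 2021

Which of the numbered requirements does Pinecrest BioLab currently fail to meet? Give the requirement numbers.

2, 6, 7

1. personnel qualification records present → met
2. certified medical technologists 1 < 5 → not met
3. proficiency testing 159 days ago vs limit 180 → met
4. personnel competency assessment 55 days ago vs limit 60 → met
5. specimen chain-of-custody procedure present → met
6. instrument calibration 400 days ago vs limit 365 → not met
7. condition 'performs genetic testing' holds; cyber liability coverage $110,000 < $125,000 → not met
8. quality-control review 675 days ago vs limit 730 → met
Not met: 2, 6, 7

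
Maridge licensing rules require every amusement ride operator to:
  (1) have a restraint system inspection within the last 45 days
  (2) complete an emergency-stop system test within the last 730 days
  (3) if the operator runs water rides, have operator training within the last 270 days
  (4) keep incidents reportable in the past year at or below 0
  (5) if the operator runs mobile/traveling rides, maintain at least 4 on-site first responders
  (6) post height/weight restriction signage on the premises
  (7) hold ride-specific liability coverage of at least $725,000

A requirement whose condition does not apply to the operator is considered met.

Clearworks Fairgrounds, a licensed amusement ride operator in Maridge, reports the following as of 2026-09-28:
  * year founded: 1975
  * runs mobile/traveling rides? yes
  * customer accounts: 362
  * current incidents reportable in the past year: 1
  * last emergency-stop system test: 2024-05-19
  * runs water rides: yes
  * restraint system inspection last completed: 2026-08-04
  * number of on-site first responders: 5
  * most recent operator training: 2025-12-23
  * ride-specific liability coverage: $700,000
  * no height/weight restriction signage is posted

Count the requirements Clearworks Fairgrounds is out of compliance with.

1. restraint system inspection 55 days ago vs limit 45 → not met
2. emergency-stop system test 862 days ago vs limit 730 → not met
3. condition 'runs water rides' holds; operator training 279 days ago vs limit 270 → not met
4. incidents reportable in the past year 1 > 0 → not met
5. condition 'runs mobile/traveling rides' holds; on-site first responders 5 ≥ 4 → met
6. height/weight restriction signage absent → not met
7. ride-specific liability coverage $700,000 < $725,000 → not met
Not met: 6 of 7

6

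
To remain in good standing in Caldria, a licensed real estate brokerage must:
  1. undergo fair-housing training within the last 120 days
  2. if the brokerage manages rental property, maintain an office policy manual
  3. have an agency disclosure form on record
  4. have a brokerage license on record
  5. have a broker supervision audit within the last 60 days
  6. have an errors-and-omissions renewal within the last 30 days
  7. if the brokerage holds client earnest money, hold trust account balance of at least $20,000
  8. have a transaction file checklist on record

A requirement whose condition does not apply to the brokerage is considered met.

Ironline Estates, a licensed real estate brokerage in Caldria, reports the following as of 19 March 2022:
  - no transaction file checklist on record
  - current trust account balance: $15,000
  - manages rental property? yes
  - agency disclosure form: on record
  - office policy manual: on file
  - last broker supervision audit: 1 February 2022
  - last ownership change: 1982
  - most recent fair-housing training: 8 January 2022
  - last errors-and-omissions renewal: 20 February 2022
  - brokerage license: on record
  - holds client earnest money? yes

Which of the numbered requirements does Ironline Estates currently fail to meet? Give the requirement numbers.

7, 8

1. fair-housing training 70 days ago vs limit 120 → met
2. condition 'manages rental property' holds; office policy manual present → met
3. agency disclosure form present → met
4. brokerage license present → met
5. broker supervision audit 46 days ago vs limit 60 → met
6. errors-and-omissions renewal 27 days ago vs limit 30 → met
7. condition 'holds client earnest money' holds; trust account balance $15,000 < $20,000 → not met
8. transaction file checklist absent → not met
Not met: 7, 8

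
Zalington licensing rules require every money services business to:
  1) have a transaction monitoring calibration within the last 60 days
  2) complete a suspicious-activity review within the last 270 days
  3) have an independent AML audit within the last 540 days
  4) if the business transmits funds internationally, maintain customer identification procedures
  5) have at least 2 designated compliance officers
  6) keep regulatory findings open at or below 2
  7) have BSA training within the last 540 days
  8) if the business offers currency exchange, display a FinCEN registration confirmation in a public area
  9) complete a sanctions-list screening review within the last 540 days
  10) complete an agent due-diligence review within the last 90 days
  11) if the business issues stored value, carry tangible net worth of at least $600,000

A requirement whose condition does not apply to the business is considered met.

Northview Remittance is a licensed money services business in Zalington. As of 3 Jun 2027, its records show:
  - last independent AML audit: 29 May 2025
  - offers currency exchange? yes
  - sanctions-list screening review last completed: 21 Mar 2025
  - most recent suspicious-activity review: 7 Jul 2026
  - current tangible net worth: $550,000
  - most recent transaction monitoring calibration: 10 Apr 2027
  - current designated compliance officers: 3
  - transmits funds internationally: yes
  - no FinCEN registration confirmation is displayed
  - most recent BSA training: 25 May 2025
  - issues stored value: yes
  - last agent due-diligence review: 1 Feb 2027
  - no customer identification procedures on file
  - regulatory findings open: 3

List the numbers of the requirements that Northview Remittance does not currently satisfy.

1. transaction monitoring calibration 54 days ago vs limit 60 → met
2. suspicious-activity review 331 days ago vs limit 270 → not met
3. independent AML audit 735 days ago vs limit 540 → not met
4. condition 'transmits funds internationally' holds; customer identification procedures absent → not met
5. designated compliance officers 3 ≥ 2 → met
6. regulatory findings open 3 > 2 → not met
7. BSA training 739 days ago vs limit 540 → not met
8. condition 'offers currency exchange' holds; FinCEN registration confirmation absent → not met
9. sanctions-list screening review 804 days ago vs limit 540 → not met
10. agent due-diligence review 122 days ago vs limit 90 → not met
11. condition 'issues stored value' holds; tangible net worth $550,000 < $600,000 → not met
Not met: 2, 3, 4, 6, 7, 8, 9, 10, 11

2, 3, 4, 6, 7, 8, 9, 10, 11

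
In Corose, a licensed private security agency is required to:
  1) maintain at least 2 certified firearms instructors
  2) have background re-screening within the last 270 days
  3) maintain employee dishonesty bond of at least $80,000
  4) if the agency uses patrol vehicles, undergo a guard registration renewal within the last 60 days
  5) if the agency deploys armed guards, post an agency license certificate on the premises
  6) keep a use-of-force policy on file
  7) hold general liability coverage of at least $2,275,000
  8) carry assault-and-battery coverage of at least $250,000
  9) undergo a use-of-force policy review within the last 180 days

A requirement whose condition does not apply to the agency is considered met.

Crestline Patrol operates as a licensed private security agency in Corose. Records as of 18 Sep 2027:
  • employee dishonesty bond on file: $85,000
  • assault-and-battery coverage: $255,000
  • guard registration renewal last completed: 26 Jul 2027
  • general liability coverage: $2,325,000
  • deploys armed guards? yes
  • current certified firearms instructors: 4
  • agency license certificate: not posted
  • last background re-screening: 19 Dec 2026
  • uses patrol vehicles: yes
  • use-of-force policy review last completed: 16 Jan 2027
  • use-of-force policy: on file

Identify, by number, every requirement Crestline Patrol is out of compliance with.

1. certified firearms instructors 4 ≥ 2 → met
2. background re-screening 273 days ago vs limit 270 → not met
3. employee dishonesty bond $85,000 ≥ $80,000 → met
4. condition 'uses patrol vehicles' holds; guard registration renewal 54 days ago vs limit 60 → met
5. condition 'deploys armed guards' holds; agency license certificate absent → not met
6. use-of-force policy present → met
7. general liability coverage $2,325,000 ≥ $2,275,000 → met
8. assault-and-battery coverage $255,000 ≥ $250,000 → met
9. use-of-force policy review 245 days ago vs limit 180 → not met
Not met: 2, 5, 9

2, 5, 9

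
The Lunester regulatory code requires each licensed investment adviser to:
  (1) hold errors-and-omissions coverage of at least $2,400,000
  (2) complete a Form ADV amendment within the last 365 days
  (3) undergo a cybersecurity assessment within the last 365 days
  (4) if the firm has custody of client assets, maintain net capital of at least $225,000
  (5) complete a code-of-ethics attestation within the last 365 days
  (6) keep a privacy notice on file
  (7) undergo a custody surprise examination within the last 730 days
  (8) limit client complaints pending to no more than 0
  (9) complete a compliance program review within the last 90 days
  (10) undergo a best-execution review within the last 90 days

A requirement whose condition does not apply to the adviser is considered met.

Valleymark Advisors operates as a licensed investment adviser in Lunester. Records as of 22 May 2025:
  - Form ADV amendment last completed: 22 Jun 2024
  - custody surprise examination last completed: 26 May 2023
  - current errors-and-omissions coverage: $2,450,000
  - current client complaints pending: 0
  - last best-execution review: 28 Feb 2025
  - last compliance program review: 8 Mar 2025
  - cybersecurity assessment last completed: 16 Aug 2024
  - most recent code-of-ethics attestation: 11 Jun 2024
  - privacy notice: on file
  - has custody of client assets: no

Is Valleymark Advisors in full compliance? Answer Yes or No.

1. errors-and-omissions coverage $2,450,000 ≥ $2,400,000 → met
2. Form ADV amendment 334 days ago vs limit 365 → met
3. cybersecurity assessment 279 days ago vs limit 365 → met
4. condition 'has custody of client assets' does not hold → requirement n/a → met
5. code-of-ethics attestation 345 days ago vs limit 365 → met
6. privacy notice present → met
7. custody surprise examination 727 days ago vs limit 730 → met
8. client complaints pending 0 ≤ 0 → met
9. compliance program review 75 days ago vs limit 90 → met
10. best-execution review 83 days ago vs limit 90 → met
All met.

Yes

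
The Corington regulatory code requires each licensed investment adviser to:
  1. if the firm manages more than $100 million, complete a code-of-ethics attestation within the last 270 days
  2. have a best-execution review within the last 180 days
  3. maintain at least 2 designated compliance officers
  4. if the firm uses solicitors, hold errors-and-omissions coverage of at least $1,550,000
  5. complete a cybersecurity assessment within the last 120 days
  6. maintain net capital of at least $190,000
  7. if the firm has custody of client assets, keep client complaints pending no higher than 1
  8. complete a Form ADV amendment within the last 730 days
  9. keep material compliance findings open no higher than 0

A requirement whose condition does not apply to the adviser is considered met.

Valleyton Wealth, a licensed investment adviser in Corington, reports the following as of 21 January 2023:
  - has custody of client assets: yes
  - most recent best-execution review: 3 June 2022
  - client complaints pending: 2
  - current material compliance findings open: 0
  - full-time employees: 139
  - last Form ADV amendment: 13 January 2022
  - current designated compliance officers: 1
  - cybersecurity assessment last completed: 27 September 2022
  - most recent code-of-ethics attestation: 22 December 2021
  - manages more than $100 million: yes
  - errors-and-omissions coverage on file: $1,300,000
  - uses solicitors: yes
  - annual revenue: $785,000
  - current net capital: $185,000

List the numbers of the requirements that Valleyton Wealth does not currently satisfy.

1. condition 'manages more than $100 million' holds; code-of-ethics attestation 395 days ago vs limit 270 → not met
2. best-execution review 232 days ago vs limit 180 → not met
3. designated compliance officers 1 < 2 → not met
4. condition 'uses solicitors' holds; errors-and-omissions coverage $1,300,000 < $1,550,000 → not met
5. cybersecurity assessment 116 days ago vs limit 120 → met
6. net capital $185,000 < $190,000 → not met
7. condition 'has custody of client assets' holds; client complaints pending 2 > 1 → not met
8. Form ADV amendment 373 days ago vs limit 730 → met
9. material compliance findings open 0 ≤ 0 → met
Not met: 1, 2, 3, 4, 6, 7

1, 2, 3, 4, 6, 7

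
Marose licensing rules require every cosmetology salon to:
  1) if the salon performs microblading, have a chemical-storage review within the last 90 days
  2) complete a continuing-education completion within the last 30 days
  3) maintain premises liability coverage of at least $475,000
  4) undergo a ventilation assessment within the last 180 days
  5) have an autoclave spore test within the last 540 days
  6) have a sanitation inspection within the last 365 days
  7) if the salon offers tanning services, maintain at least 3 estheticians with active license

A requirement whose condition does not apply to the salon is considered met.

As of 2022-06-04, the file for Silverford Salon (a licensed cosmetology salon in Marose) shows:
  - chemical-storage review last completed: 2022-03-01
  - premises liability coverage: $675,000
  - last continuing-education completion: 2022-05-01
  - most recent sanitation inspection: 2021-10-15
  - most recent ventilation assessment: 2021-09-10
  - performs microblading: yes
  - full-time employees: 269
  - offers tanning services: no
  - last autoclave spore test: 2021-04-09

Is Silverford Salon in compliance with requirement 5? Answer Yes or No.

5. autoclave spore test 421 days ago vs limit 540 → met

Yes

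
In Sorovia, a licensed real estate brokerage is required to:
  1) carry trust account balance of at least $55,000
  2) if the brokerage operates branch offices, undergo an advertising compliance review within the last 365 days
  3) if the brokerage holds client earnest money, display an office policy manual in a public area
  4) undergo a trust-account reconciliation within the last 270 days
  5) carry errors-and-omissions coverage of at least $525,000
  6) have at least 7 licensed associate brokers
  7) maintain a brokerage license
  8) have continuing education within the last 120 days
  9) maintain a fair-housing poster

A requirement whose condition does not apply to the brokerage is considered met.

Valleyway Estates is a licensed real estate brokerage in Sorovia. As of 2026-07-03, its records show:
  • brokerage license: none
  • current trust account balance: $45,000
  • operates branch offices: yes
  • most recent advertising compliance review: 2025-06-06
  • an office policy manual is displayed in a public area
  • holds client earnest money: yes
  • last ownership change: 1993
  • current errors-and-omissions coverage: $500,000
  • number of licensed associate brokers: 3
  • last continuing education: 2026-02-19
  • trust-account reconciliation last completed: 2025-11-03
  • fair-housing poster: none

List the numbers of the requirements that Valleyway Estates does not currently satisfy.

1, 2, 5, 6, 7, 8, 9

1. trust account balance $45,000 < $55,000 → not met
2. condition 'operates branch offices' holds; advertising compliance review 392 days ago vs limit 365 → not met
3. condition 'holds client earnest money' holds; office policy manual present → met
4. trust-account reconciliation 242 days ago vs limit 270 → met
5. errors-and-omissions coverage $500,000 < $525,000 → not met
6. licensed associate brokers 3 < 7 → not met
7. brokerage license absent → not met
8. continuing education 134 days ago vs limit 120 → not met
9. fair-housing poster absent → not met
Not met: 1, 2, 5, 6, 7, 8, 9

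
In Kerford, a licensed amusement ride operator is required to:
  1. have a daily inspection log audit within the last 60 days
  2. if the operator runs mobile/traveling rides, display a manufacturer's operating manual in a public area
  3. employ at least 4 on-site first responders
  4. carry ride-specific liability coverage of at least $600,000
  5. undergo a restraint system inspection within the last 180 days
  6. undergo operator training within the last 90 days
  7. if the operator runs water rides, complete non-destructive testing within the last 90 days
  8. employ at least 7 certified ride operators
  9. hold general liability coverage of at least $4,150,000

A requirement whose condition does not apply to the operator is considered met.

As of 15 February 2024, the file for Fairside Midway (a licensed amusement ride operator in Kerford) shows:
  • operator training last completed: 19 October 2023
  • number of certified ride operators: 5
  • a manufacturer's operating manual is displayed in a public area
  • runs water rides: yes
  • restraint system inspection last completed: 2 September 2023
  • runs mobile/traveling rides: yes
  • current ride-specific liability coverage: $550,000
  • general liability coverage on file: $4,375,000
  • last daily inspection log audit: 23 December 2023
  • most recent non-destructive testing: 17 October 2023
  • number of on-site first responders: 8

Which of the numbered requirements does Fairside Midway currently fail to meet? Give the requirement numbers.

4, 6, 7, 8

1. daily inspection log audit 54 days ago vs limit 60 → met
2. condition 'runs mobile/traveling rides' holds; manufacturer's operating manual present → met
3. on-site first responders 8 ≥ 4 → met
4. ride-specific liability coverage $550,000 < $600,000 → not met
5. restraint system inspection 166 days ago vs limit 180 → met
6. operator training 119 days ago vs limit 90 → not met
7. condition 'runs water rides' holds; non-destructive testing 121 days ago vs limit 90 → not met
8. certified ride operators 5 < 7 → not met
9. general liability coverage $4,375,000 ≥ $4,150,000 → met
Not met: 4, 6, 7, 8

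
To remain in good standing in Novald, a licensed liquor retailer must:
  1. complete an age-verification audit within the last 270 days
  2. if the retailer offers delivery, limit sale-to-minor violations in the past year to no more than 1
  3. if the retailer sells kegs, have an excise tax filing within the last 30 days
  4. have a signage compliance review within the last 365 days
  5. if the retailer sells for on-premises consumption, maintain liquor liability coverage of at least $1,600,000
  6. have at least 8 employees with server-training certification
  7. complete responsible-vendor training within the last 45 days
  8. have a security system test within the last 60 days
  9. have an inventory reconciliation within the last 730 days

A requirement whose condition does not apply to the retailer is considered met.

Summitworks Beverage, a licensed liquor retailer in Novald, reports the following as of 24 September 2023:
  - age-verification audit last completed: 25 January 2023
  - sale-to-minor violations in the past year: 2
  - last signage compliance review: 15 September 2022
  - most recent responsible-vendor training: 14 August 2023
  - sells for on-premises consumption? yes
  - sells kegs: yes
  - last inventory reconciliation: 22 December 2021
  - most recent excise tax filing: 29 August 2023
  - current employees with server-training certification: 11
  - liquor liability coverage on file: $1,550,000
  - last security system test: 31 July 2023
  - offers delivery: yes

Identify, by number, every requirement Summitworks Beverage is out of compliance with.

2, 4, 5

1. age-verification audit 242 days ago vs limit 270 → met
2. condition 'offers delivery' holds; sale-to-minor violations in the past year 2 > 1 → not met
3. condition 'sells kegs' holds; excise tax filing 26 days ago vs limit 30 → met
4. signage compliance review 374 days ago vs limit 365 → not met
5. condition 'sells for on-premises consumption' holds; liquor liability coverage $1,550,000 < $1,600,000 → not met
6. employees with server-training certification 11 ≥ 8 → met
7. responsible-vendor training 41 days ago vs limit 45 → met
8. security system test 55 days ago vs limit 60 → met
9. inventory reconciliation 641 days ago vs limit 730 → met
Not met: 2, 4, 5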